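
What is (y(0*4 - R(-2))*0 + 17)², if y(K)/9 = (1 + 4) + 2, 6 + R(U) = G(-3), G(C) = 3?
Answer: 289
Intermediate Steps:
R(U) = -3 (R(U) = -6 + 3 = -3)
y(K) = 63 (y(K) = 9*((1 + 4) + 2) = 9*(5 + 2) = 9*7 = 63)
(y(0*4 - R(-2))*0 + 17)² = (63*0 + 17)² = (0 + 17)² = 17² = 289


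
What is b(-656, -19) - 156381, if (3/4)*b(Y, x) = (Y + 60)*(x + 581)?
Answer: -1808951/3 ≈ -6.0298e+5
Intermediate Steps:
b(Y, x) = 4*(60 + Y)*(581 + x)/3 (b(Y, x) = 4*((Y + 60)*(x + 581))/3 = 4*((60 + Y)*(581 + x))/3 = 4*(60 + Y)*(581 + x)/3)
b(-656, -19) - 156381 = (46480 + 80*(-19) + (2324/3)*(-656) + (4/3)*(-656)*(-19)) - 156381 = (46480 - 1520 - 1524544/3 + 49856/3) - 156381 = -1339808/3 - 156381 = -1808951/3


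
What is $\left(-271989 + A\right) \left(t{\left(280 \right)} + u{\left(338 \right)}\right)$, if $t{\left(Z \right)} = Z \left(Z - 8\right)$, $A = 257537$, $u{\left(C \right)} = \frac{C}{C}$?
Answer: $-1100678772$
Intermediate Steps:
$u{\left(C \right)} = 1$
$t{\left(Z \right)} = Z \left(-8 + Z\right)$
$\left(-271989 + A\right) \left(t{\left(280 \right)} + u{\left(338 \right)}\right) = \left(-271989 + 257537\right) \left(280 \left(-8 + 280\right) + 1\right) = - 14452 \left(280 \cdot 272 + 1\right) = - 14452 \left(76160 + 1\right) = \left(-14452\right) 76161 = -1100678772$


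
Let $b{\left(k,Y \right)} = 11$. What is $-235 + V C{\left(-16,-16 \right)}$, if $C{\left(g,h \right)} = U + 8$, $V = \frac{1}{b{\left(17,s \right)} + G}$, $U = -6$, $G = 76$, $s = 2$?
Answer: $- \frac{20443}{87} \approx -234.98$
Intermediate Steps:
$V = \frac{1}{87}$ ($V = \frac{1}{11 + 76} = \frac{1}{87} \approx 0.011494$)
$C{\left(g,h \right)} = 2$ ($C{\left(g,h \right)} = -6 + 8 = 2$)
$-235 + V C{\left(-16,-16 \right)} = -235 + \frac{1}{87} \cdot 2 = -235 + \frac{2}{87} = - \frac{20443}{87}$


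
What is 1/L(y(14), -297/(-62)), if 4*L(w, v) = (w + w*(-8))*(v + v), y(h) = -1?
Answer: 124/2079 ≈ 0.059644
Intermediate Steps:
L(w, v) = -7*v*w/2 (L(w, v) = ((w + w*(-8))*(v + v))/4 = ((w - 8*w)*(2*v))/4 = ((-7*w)*(2*v))/4 = (-14*v*w)/4 = -7*v*w/2)
1/L(y(14), -297/(-62)) = 1/(-7/2*(-297/(-62))*(-1)) = 1/(-7/2*(-297*(-1/62))*(-1)) = 1/(-7/2*297/62*(-1)) = 1/(2079/124) = 124/2079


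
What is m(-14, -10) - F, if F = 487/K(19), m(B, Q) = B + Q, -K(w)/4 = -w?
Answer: -2311/76 ≈ -30.408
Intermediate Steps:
K(w) = 4*w (K(w) = -(-4)*w = 4*w)
F = 487/76 (F = 487/((4*19)) = 487/76 ≈ 6.4079)
m(-14, -10) - F = (-14 - 10) - 1*487/76 = -24 - 487/76 = -2311/76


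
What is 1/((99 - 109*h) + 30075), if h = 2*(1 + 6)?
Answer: 1/28648 ≈ 3.4906e-5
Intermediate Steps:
h = 14 (h = 2*7 = 14)
1/((99 - 109*h) + 30075) = 1/((99 - 109*14) + 30075) = 1/((99 - 1526) + 30075) = 1/(-1427 + 30075) = 1/28648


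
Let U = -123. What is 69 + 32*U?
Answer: -3867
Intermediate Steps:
69 + 32*U = 69 + 32*(-123) = 69 - 3936 = -3867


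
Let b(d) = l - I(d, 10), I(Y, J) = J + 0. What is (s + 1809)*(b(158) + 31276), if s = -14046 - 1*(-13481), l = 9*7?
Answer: 38973276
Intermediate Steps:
l = 63
s = -565 (s = -14046 + 13481 = -565)
I(Y, J) = J
b(d) = 53 (b(d) = 63 - 1*10 = 63 - 10 = 53)
(s + 1809)*(b(158) + 31276) = (-565 + 1809)*(53 + 31276) = 1244*31329 = 38973276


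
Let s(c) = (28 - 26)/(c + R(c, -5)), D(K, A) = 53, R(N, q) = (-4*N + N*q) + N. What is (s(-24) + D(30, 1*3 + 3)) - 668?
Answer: -51659/84 ≈ -614.99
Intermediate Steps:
R(N, q) = -3*N + N*q
s(c) = -2/(7*c) (s(c) = (28 - 26)/(c + c*(-3 - 5)) = 2/(c + c*(-8)) = 2/(c - 8*c) = 2/((-7*c)) = 2*(-1/(7*c)) = -2/(7*c))
(s(-24) + D(30, 1*3 + 3)) - 668 = (-2/7/(-24) + 53) - 668 = (-2/7*(-1/24) + 53) - 668 = (1/84 + 53) - 668 = 4453/84 - 668 = -51659/84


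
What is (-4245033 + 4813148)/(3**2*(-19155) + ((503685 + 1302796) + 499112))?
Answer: 568115/2133198 ≈ 0.26632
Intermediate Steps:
(-4245033 + 4813148)/(3**2*(-19155) + ((503685 + 1302796) + 499112)) = 568115/(9*(-19155) + (1806481 + 499112)) = 568115/(-172395 + 2305593) = 568115/2133198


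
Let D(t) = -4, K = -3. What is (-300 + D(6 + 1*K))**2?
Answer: 92416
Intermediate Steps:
(-300 + D(6 + 1*K))**2 = (-300 - 4)**2 = (-304)**2 = 92416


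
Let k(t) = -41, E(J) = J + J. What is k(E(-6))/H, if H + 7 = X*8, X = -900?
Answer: 41/7207 ≈ 0.0056889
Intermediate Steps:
E(J) = 2*J
H = -7207 (H = -7 - 900*8 = -7 - 7200 = -7207)
k(E(-6))/H = -41/(-7207) = -41*(-1/7207) = 41/7207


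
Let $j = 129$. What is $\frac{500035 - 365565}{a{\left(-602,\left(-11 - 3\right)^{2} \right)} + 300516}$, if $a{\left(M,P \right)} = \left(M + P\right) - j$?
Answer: $\frac{134470}{299981} \approx 0.44826$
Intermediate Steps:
$a{\left(M,P \right)} = -129 + M + P$ ($a{\left(M,P \right)} = \left(M + P\right) - 129 = -129 + M + P$)
$\frac{500035 - 365565}{a{\left(-602,\left(-11 - 3\right)^{2} \right)} + 300516} = \frac{500035 - 365565}{\left(-129 - 602 + \left(-11 - 3\right)^{2}\right) + 300516} = \frac{134470}{\left(-129 - 602 + \left(-14\right)^{2}\right) + 300516} = \frac{134470}{\left(-129 - 602 + 196\right) + 300516} = \frac{134470}{-535 + 300516} = \frac{134470}{299981}$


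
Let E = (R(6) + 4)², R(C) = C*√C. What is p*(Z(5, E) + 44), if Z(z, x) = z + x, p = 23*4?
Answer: 25852 + 4416*√6 ≈ 36669.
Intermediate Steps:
R(C) = C^(3/2)
p = 92
E = (4 + 6*√6)² (E = (6^(3/2) + 4)² = (6*√6 + 4)² = (4 + 6*√6)² ≈ 349.58)
Z(z, x) = x + z
p*(Z(5, E) + 44) = 92*(((232 + 48*√6) + 5) + 44) = 92*((237 + 48*√6) + 44) = 92*(281 + 48*√6) = 25852 + 4416*√6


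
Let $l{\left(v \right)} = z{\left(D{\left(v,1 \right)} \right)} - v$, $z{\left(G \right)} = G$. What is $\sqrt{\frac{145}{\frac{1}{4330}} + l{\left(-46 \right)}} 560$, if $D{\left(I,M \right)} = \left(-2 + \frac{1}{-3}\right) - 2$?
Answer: $\frac{2800 \sqrt{226041}}{3} \approx 4.4374 \cdot 10^{5}$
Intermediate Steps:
$D{\left(I,M \right)} = - \frac{13}{3}$ ($D{\left(I,M \right)} = \left(-2 - \frac{1}{3}\right) - 2 = - \frac{7}{3} - 2 = - \frac{13}{3}$)
$l{\left(v \right)} = - \frac{13}{3} - v$
$\sqrt{\frac{145}{\frac{1}{4330}} + l{\left(-46 \right)}} 560 = \sqrt{\frac{145}{\frac{1}{4330}} - - \frac{125}{3}} \cdot 560 = \sqrt{145 \frac{1}{\frac{1}{4330}} + \left(- \frac{13}{3} + 46\right)} 560 = \sqrt{145 \cdot 4330 + \frac{125}{3}} \cdot 560 = \sqrt{627850 + \frac{125}{3}} \cdot 560 = \sqrt{\frac{1883675}{3}} \cdot 560 = \frac{5 \sqrt{226041}}{3} \cdot 560 = \frac{2800 \sqrt{226041}}{3}$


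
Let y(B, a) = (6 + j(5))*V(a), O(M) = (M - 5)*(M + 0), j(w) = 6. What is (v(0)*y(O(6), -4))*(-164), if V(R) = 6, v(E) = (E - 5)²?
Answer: -295200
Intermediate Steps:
v(E) = (-5 + E)²
O(M) = M*(-5 + M) (O(M) = (-5 + M)*M = M*(-5 + M))
y(B, a) = 72 (y(B, a) = (6 + 6)*6 = 12*6 = 72)
(v(0)*y(O(6), -4))*(-164) = ((-5 + 0)²*72)*(-164) = ((-5)²*72)*(-164) = (25*72)*(-164) = 1800*(-164) = -295200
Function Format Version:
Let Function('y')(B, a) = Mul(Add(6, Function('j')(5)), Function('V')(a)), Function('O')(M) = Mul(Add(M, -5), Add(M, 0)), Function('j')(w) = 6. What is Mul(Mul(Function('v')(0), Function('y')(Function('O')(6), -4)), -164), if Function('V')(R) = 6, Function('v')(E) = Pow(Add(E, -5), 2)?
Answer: -295200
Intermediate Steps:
Function('v')(E) = Pow(Add(-5, E), 2)
Function('O')(M) = Mul(M, Add(-5, M)) (Function('O')(M) = Mul(Add(-5, M), M) = Mul(M, Add(-5, M)))
Function('y')(B, a) = 72 (Function('y')(B, a) = Mul(Add(6, 6), 6) = Mul(12, 6) = 72)
Mul(Mul(Function('v')(0), Function('y')(Function('O')(6), -4)), -164) = Mul(Mul(Pow(Add(-5, 0), 2), 72), -164) = Mul(Mul(Pow(-5, 2), 72), -164) = Mul(Mul(25, 72), -164) = Mul(1800, -164) = -295200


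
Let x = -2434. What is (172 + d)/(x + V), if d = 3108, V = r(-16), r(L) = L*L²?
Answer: -328/653 ≈ -0.50230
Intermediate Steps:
r(L) = L³
V = -4096 (V = (-16)³ = -4096)
(172 + d)/(x + V) = (172 + 3108)/(-2434 - 4096) = 3280/(-6530) = 3280*(-1/6530) = -328/653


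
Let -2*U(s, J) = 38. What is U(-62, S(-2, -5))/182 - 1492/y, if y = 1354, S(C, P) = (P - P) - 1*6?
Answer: -148635/123214 ≈ -1.2063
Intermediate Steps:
S(C, P) = -6 (S(C, P) = 0 - 6 = -6)
U(s, J) = -19 (U(s, J) = -1/2*38 = -19)
U(-62, S(-2, -5))/182 - 1492/y = -19/182 - 1492/1354 = -19*1/182 - 1492*1/1354 = -19/182 - 746/677 = -148635/123214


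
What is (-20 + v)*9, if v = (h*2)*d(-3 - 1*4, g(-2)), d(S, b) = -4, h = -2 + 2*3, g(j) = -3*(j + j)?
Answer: -468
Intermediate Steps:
g(j) = -6*j
h = 4 (h = -2 + 6 = 4)
v = -32 (v = (4*2)*(-4) = 8*(-4) = -32)
(-20 + v)*9 = (-20 - 32)*9 = -52*9 = -468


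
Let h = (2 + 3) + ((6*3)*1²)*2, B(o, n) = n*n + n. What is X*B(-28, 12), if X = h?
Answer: 6396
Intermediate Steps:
B(o, n) = n + n² (B(o, n) = n² + n = n + n²)
h = 41 (h = 5 + (18*1)*2 = 5 + 18*2 = 5 + 36 = 41)
X = 41
X*B(-28, 12) = 41*(12*(1 + 12)) = 41*(12*13) = 41*156 = 6396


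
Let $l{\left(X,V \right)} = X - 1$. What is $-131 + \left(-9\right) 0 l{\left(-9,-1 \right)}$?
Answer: $-131$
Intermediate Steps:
$l{\left(X,V \right)} = -1 + X$
$-131 + \left(-9\right) 0 l{\left(-9,-1 \right)} = -131 + \left(-9\right) 0 \left(-1 - 9\right) = -131 + 0 \left(-10\right) = -131 + 0 = -131$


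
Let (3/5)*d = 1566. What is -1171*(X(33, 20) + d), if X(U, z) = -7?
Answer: -3048113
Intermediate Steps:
d = 2610 (d = (5/3)*1566 = 2610)
-1171*(X(33, 20) + d) = -1171*(-7 + 2610) = -1171*2603 = -3048113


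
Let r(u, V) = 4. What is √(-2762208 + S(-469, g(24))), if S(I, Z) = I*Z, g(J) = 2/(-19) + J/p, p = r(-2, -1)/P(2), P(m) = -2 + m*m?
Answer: I*√999170974/19 ≈ 1663.7*I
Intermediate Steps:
P(m) = -2 + m²
p = 2 (p = 4/(-2 + 2²) = 4/(-2 + 4) = 4/2 = 4*(½) = 2)
g(J) = -2/19 + J/2 (g(J) = 2/(-19) + J/2 = 2*(-1/19) + J*(½) = -2/19 + J/2)
√(-2762208 + S(-469, g(24))) = √(-2762208 - 469*(-2/19 + (½)*24)) = √(-2762208 - 469*(-2/19 + 12)) = √(-2762208 - 469*226/19) = √(-2762208 - 105994/19) = √(-52587946/19) = I*√999170974/19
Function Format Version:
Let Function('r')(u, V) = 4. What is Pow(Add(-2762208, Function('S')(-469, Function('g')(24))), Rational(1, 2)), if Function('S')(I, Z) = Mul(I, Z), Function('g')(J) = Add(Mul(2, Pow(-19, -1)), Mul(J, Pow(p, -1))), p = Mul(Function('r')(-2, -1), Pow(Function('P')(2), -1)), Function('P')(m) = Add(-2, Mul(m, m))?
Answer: Mul(Rational(1, 19), I, Pow(999170974, Rational(1, 2))) ≈ Mul(1663.7, I)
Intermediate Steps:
Function('P')(m) = Add(-2, Pow(m, 2))
p = 2 (p = Mul(4, Pow(Add(-2, Pow(2, 2)), -1)) = Mul(4, Pow(Add(-2, 4), -1)) = Mul(4, Pow(2, -1)) = Mul(4, Rational(1, 2)) = 2)
Function('g')(J) = Add(Rational(-2, 19), Mul(Rational(1, 2), J)) (Function('g')(J) = Add(Mul(2, Pow(-19, -1)), Mul(J, Pow(2, -1))) = Add(Mul(2, Rational(-1, 19)), Mul(J, Rational(1, 2))) = Add(Rational(-2, 19), Mul(Rational(1, 2), J)))
Pow(Add(-2762208, Function('S')(-469, Function('g')(24))), Rational(1, 2)) = Pow(Add(-2762208, Mul(-469, Add(Rational(-2, 19), Mul(Rational(1, 2), 24)))), Rational(1, 2)) = Pow(Add(-2762208, Mul(-469, Add(Rational(-2, 19), 12))), Rational(1, 2)) = Pow(Add(-2762208, Mul(-469, Rational(226, 19))), Rational(1, 2)) = Pow(Add(-2762208, Rational(-105994, 19)), Rational(1, 2)) = Pow(Rational(-52587946, 19), Rational(1, 2)) = Mul(Rational(1, 19), I, Pow(999170974, Rational(1, 2)))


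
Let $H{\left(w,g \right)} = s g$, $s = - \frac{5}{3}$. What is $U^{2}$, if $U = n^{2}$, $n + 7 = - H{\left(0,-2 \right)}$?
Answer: $\frac{923521}{81} \approx 11402.0$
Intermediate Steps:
$s = - \frac{5}{3}$ ($s = \left(-5\right) \frac{1}{3} = - \frac{5}{3} \approx -1.6667$)
$H{\left(w,g \right)} = - \frac{5 g}{3}$
$n = - \frac{31}{3}$ ($n = -7 - \left(- \frac{5}{3}\right) \left(-2\right) = -7 - \frac{10}{3} = - \frac{31}{3} \approx -10.333$)
$U = \frac{961}{9}$ ($U = \left(- \frac{31}{3}\right)^{2} = \frac{961}{9} \approx 106.78$)
$U^{2} = \left(\frac{961}{9}\right)^{2} = \frac{923521}{81}$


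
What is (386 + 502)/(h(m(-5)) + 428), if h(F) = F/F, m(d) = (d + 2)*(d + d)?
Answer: 296/143 ≈ 2.0699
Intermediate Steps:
m(d) = 2*d*(2 + d) (m(d) = (2 + d)*(2*d) = 2*d*(2 + d))
h(F) = 1
(386 + 502)/(h(m(-5)) + 428) = (386 + 502)/(1 + 428) = 888/429 = 888*(1/429) = 296/143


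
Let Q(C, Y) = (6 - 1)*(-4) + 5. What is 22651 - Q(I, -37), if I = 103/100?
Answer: 22666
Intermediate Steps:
I = 103/100 (I = 103*(1/100) = 103/100 ≈ 1.0300)
Q(C, Y) = -15 (Q(C, Y) = 5*(-4) + 5 = -20 + 5 = -15)
22651 - Q(I, -37) = 22651 - 1*(-15) = 22651 + 15 = 22666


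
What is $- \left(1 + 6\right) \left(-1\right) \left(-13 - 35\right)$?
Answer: $-336$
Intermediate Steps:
$- \left(1 + 6\right) \left(-1\right) \left(-13 - 35\right) = - 7 \left(-1\right) \left(-13 - 35\right) = - \left(-7\right) \left(-48\right) = \left(-1\right) 336 = -336$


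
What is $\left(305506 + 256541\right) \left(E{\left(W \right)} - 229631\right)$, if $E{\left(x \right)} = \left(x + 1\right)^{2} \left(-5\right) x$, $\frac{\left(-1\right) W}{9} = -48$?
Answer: $-227744744177937$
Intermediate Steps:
$W = 432$ ($W = \left(-9\right) \left(-48\right) = 432$)
$E{\left(x \right)} = - 5 x \left(1 + x\right)^{2}$ ($E{\left(x \right)} = \left(1 + x\right)^{2} \left(-5\right) x = - 5 \left(1 + x\right)^{2} x = - 5 x \left(1 + x\right)^{2}$)
$\left(305506 + 256541\right) \left(E{\left(W \right)} - 229631\right) = \left(305506 + 256541\right) \left(\left(-5\right) 432 \left(1 + 432\right)^{2} - 229631\right) = 562047 \left(\left(-5\right) 432 \cdot 433^{2} - 229631\right) = 562047 \left(\left(-5\right) 432 \cdot 187489 - 229631\right) = 562047 \left(-404976240 - 229631\right) = 562047 \left(-405205871\right) = -227744744177937$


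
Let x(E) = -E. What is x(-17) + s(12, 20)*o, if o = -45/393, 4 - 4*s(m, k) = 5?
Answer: 8923/524 ≈ 17.029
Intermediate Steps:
s(m, k) = -¼ (s(m, k) = 1 - ¼*5 = 1 - 5/4 = -¼)
o = -15/131 (o = -45*1/393 = -15/131 ≈ -0.11450)
x(-17) + s(12, 20)*o = -1*(-17) - ¼*(-15/131) = 17 + 15/524 = 8923/524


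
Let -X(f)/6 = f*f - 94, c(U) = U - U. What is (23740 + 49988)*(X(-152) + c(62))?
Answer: -10178887680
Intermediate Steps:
c(U) = 0
X(f) = 564 - 6*f² (X(f) = -6*(f*f - 94) = -6*(f² - 94) = -6*(-94 + f²) = 564 - 6*f²)
(23740 + 49988)*(X(-152) + c(62)) = (23740 + 49988)*((564 - 6*(-152)²) + 0) = 73728*((564 - 6*23104) + 0) = 73728*((564 - 138624) + 0) = 73728*(-138060 + 0) = 73728*(-138060) = -10178887680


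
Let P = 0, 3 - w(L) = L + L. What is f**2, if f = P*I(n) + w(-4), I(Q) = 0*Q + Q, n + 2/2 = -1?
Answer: 121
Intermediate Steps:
w(L) = 3 - 2*L (w(L) = 3 - (L + L) = 3 - 2*L)
n = -2 (n = -1 - 1 = -2)
I(Q) = Q (I(Q) = 0 + Q = Q)
f = 11 (f = 0*(-2) + (3 - 2*(-4)) = 0 + (3 + 8) = 0 + 11 = 11)
f**2 = 11**2 = 121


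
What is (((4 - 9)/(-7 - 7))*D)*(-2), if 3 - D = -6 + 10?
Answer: 5/7 ≈ 0.71429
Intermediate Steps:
D = -1 (D = 3 - (-6 + 10) = 3 - 1*4 = 3 - 4 = -1)
(((4 - 9)/(-7 - 7))*D)*(-2) = (((4 - 9)/(-7 - 7))*(-1))*(-2) = (-5/(-14)*(-1))*(-2) = (-5*(-1/14)*(-1))*(-2) = ((5/14)*(-1))*(-2) = -5/14*(-2) = 5/7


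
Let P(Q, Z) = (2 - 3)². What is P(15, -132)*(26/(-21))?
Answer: -26/21 ≈ -1.2381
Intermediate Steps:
P(Q, Z) = 1 (P(Q, Z) = (-1)² = 1)
P(15, -132)*(26/(-21)) = 1*(26/(-21)) = 1*(26*(-1/21)) = 1*(-26/21) = -26/21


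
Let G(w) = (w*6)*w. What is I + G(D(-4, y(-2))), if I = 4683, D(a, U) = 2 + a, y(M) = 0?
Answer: 4707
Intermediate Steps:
G(w) = 6*w**2 (G(w) = (6*w)*w = 6*w**2)
I + G(D(-4, y(-2))) = 4683 + 6*(2 - 4)**2 = 4683 + 6*(-2)**2 = 4683 + 6*4 = 4683 + 24 = 4707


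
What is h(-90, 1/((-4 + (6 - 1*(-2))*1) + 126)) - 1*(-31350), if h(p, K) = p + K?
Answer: 4063801/130 ≈ 31260.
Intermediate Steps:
h(p, K) = K + p
h(-90, 1/((-4 + (6 - 1*(-2))*1) + 126)) - 1*(-31350) = (1/((-4 + (6 - 1*(-2))*1) + 126) - 90) - 1*(-31350) = (1/((-4 + (6 + 2)*1) + 126) - 90) + 31350 = (1/((-4 + 8*1) + 126) - 90) + 31350 = (1/((-4 + 8) + 126) - 90) + 31350 = (1/(4 + 126) - 90) + 31350 = (1/130 - 90) + 31350 = -11699/130 + 31350 = 4063801/130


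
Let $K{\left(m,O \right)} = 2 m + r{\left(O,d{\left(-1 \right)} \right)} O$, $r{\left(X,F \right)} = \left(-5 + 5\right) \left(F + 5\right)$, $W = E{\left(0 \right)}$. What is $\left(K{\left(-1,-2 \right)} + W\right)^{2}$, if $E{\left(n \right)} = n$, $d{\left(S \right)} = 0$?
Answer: $4$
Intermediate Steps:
$W = 0$
$r{\left(X,F \right)} = 0$ ($r{\left(X,F \right)} = 0 \left(5 + F\right) = 0$)
$K{\left(m,O \right)} = 2 m$ ($K{\left(m,O \right)} = 2 m + 0 O = 2 m + 0 = 2 m$)
$\left(K{\left(-1,-2 \right)} + W\right)^{2} = \left(2 \left(-1\right) + 0\right)^{2} = \left(-2 + 0\right)^{2} = \left(-2\right)^{2} = 4$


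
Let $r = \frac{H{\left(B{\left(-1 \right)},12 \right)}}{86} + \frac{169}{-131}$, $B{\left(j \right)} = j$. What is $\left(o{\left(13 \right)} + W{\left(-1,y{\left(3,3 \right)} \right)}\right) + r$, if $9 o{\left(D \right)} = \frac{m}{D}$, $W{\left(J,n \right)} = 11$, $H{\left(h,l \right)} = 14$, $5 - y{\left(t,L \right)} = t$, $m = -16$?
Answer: $\frac{6416593}{659061} \approx 9.736$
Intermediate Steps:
$y{\left(t,L \right)} = 5 - t$
$o{\left(D \right)} = - \frac{16}{9 D}$ ($o{\left(D \right)} = \frac{\left(-16\right) \frac{1}{D}}{9} = - \frac{16}{9 D}$)
$r = - \frac{6350}{5633}$ ($r = \frac{14}{86} + \frac{169}{-131} = 14 \cdot \frac{1}{86} + 169 \left(- \frac{1}{131}\right) = \frac{7}{43} - \frac{169}{131} = - \frac{6350}{5633} \approx -1.1273$)
$\left(o{\left(13 \right)} + W{\left(-1,y{\left(3,3 \right)} \right)}\right) + r = \left(- \frac{16}{9 \cdot 13} + 11\right) - \frac{6350}{5633} = \left(\left(- \frac{16}{9}\right) \frac{1}{13} + 11\right) - \frac{6350}{5633} = \left(- \frac{16}{117} + 11\right) - \frac{6350}{5633} = \frac{1271}{117} - \frac{6350}{5633} = \frac{6416593}{659061}$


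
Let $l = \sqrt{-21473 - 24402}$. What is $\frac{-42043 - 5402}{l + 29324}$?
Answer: $- \frac{463759060}{286647617} + \frac{79075 i \sqrt{1835}}{286647617} \approx -1.6179 + 0.011817 i$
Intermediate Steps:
$l = 5 i \sqrt{1835}$ ($l = \sqrt{-45875} = 5 i \sqrt{1835} \approx 214.18 i$)
$\frac{-42043 - 5402}{l + 29324} = \frac{-42043 - 5402}{5 i \sqrt{1835} + 29324} = - \frac{47445}{29324 + 5 i \sqrt{1835}}$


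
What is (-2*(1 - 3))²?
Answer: 16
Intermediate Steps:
(-2*(1 - 3))² = (-2*(-2))² = 4² = 16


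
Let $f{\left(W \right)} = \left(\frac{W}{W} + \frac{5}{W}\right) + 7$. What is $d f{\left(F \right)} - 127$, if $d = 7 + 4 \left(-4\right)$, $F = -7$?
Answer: $- \frac{1348}{7} \approx -192.57$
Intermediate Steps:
$d = -9$ ($d = 7 - 16 = -9$)
$f{\left(W \right)} = 8 + \frac{5}{W}$ ($f{\left(W \right)} = \left(1 + \frac{5}{W}\right) + 7 = 8 + \frac{5}{W}$)
$d f{\left(F \right)} - 127 = - 9 \left(8 + \frac{5}{-7}\right) - 127 = - 9 \left(8 + 5 \left(- \frac{1}{7}\right)\right) - 127 = - 9 \left(8 - \frac{5}{7}\right) - 127 = \left(-9\right) \frac{51}{7} - 127 = - \frac{459}{7} - 127 = - \frac{1348}{7}$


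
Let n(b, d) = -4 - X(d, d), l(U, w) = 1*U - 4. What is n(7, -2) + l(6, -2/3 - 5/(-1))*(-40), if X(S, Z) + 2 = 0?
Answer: -82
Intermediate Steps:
X(S, Z) = -2 (X(S, Z) = -2 + 0 = -2)
l(U, w) = -4 + U (l(U, w) = U - 4 = -4 + U)
n(b, d) = -2 (n(b, d) = -4 - 1*(-2) = -4 + 2 = -2)
n(7, -2) + l(6, -2/3 - 5/(-1))*(-40) = -2 + (-4 + 6)*(-40) = -2 + 2*(-40) = -2 - 80 = -82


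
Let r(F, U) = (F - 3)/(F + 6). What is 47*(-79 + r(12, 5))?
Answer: -7379/2 ≈ -3689.5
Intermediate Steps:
r(F, U) = (-3 + F)/(6 + F)
47*(-79 + r(12, 5)) = 47*(-79 + (-3 + 12)/(6 + 12)) = 47*(-79 + 9/18) = 47*(-79 + (1/18)*9) = 47*(-79 + ½) = 47*(-157/2) = -7379/2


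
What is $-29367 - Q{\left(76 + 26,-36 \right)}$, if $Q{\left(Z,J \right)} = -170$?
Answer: $-29197$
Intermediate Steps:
$-29367 - Q{\left(76 + 26,-36 \right)} = -29367 - -170 = -29367 + 170 = -29197$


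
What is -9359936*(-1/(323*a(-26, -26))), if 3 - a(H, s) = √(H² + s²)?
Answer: -28079808/433789 - 243358336*√2/433789 ≈ -858.11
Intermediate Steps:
a(H, s) = 3 - √(H² + s²)
-9359936*(-1/(323*a(-26, -26))) = -9359936*(-1/(323*(3 - √((-26)² + (-26)²)))) = -9359936*(-1/(323*(3 - √(676 + 676)))) = -9359936*(-1/(323*(3 - √1352))) = -9359936*(-1/(323*(3 - 26*√2))) = -9359936/(-969 + 8398*√2)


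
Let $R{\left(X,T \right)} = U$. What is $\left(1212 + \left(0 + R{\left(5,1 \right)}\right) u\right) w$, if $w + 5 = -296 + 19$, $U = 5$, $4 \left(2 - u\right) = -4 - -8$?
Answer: $-343194$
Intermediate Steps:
$u = 1$ ($u = 2 - \frac{-4 - -8}{4} = 2 - \frac{-4 + 8}{4} = 2 - 1 = 1$)
$R{\left(X,T \right)} = 5$
$w = -282$ ($w = -5 + \left(-296 + 19\right) = -5 - 277 = -282$)
$\left(1212 + \left(0 + R{\left(5,1 \right)}\right) u\right) w = \left(1212 + \left(0 + 5\right) 1\right) \left(-282\right) = \left(1212 + 5 \cdot 1\right) \left(-282\right) = \left(1212 + 5\right) \left(-282\right) = 1217 \left(-282\right) = -343194$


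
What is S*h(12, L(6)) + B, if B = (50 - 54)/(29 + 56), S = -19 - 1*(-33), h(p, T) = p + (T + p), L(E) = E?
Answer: 35696/85 ≈ 419.95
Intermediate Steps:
h(p, T) = T + 2*p
S = 14 (S = -19 + 33 = 14)
B = -4/85 ≈ -0.047059
S*h(12, L(6)) + B = 14*(6 + 2*12) - 4/85 = 14*(6 + 24) - 4/85 = 14*30 - 4/85 = 420 - 4/85 = 35696/85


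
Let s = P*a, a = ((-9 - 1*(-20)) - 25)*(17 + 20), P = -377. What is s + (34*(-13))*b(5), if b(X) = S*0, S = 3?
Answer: 195286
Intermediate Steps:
b(X) = 0 (b(X) = 3*0 = 0)
a = -518 (a = ((-9 + 20) - 25)*37 = (11 - 25)*37 = -14*37 = -518)
s = 195286 (s = -377*(-518) = 195286)
s + (34*(-13))*b(5) = 195286 + (34*(-13))*0 = 195286 - 442*0 = 195286 + 0 = 195286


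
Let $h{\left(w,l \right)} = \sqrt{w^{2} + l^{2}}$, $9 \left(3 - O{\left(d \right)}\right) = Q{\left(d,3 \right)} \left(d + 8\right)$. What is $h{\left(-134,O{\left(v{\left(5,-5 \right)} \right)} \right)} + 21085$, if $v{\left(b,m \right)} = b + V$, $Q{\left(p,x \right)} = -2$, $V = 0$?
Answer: $21085 + \frac{\sqrt{1457245}}{9} \approx 21219.0$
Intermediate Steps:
$v{\left(b,m \right)} = b$ ($v{\left(b,m \right)} = b + 0 = b$)
$O{\left(d \right)} = \frac{43}{9} + \frac{2 d}{9}$ ($O{\left(d \right)} = 3 - \frac{\left(-2\right) \left(d + 8\right)}{9} = 3 - \frac{\left(-2\right) \left(8 + d\right)}{9} = 3 - \frac{-16 - 2 d}{9} = 3 + \left(\frac{16}{9} + \frac{2 d}{9}\right) = \frac{43}{9} + \frac{2 d}{9}$)
$h{\left(w,l \right)} = \sqrt{l^{2} + w^{2}}$
$h{\left(-134,O{\left(v{\left(5,-5 \right)} \right)} \right)} + 21085 = \sqrt{\left(\frac{43}{9} + \frac{2}{9} \cdot 5\right)^{2} + \left(-134\right)^{2}} + 21085 = \sqrt{\left(\frac{43}{9} + \frac{10}{9}\right)^{2} + 17956} + 21085 = \sqrt{\left(\frac{53}{9}\right)^{2} + 17956} + 21085 = \sqrt{\frac{2809}{81} + 17956} + 21085 = \sqrt{\frac{1457245}{81}} + 21085 = \frac{\sqrt{1457245}}{9} + 21085 = 21085 + \frac{\sqrt{1457245}}{9}$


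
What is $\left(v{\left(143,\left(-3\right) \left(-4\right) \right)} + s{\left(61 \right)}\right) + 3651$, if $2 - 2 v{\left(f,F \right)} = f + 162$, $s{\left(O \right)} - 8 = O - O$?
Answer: $\frac{7015}{2} \approx 3507.5$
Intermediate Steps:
$s{\left(O \right)} = 8$ ($s{\left(O \right)} = 8 + \left(O - O\right) = 8 + 0 = 8$)
$v{\left(f,F \right)} = -80 - \frac{f}{2}$ ($v{\left(f,F \right)} = 1 - \frac{f + 162}{2} = 1 - \frac{162 + f}{2} = 1 - \left(81 + \frac{f}{2}\right) = -80 - \frac{f}{2}$)
$\left(v{\left(143,\left(-3\right) \left(-4\right) \right)} + s{\left(61 \right)}\right) + 3651 = \left(\left(-80 - \frac{143}{2}\right) + 8\right) + 3651 = \left(- \frac{303}{2} + 8\right) + 3651 = - \frac{287}{2} + 3651 = \frac{7015}{2}$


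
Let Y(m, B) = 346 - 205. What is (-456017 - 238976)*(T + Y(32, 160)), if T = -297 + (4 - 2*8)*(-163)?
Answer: -1250987400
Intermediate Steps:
T = 1659 (T = -297 + (4 - 16)*(-163) = -297 - 12*(-163) = -297 + 1956 = 1659)
Y(m, B) = 141
(-456017 - 238976)*(T + Y(32, 160)) = (-456017 - 238976)*(1659 + 141) = -694993*1800 = -1250987400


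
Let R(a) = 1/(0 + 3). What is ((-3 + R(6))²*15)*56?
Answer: 17920/3 ≈ 5973.3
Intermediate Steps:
R(a) = ⅓ (R(a) = 1/3 = ⅓)
((-3 + R(6))²*15)*56 = ((-3 + ⅓)²*15)*56 = ((-8/3)²*15)*56 = ((64/9)*15)*56 = (320/3)*56 = 17920/3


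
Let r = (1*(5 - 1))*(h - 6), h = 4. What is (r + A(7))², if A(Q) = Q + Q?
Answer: 36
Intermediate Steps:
A(Q) = 2*Q
r = -8 (r = (1*(5 - 1))*(4 - 6) = (1*4)*(-2) = 4*(-2) = -8)
(r + A(7))² = (-8 + 2*7)² = (-8 + 14)² = 6² = 36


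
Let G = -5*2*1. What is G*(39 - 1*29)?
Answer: -100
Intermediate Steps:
G = -10 (G = -10*1 = -10)
G*(39 - 1*29) = -10*(39 - 1*29) = -10*(39 - 29) = -10*10 = -100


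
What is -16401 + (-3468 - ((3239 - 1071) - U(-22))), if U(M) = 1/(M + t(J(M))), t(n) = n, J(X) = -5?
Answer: -595000/27 ≈ -22037.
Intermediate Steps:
U(M) = 1/(-5 + M) (U(M) = 1/(M - 5) = 1/(-5 + M))
-16401 + (-3468 - ((3239 - 1071) - U(-22))) = -16401 + (-3468 - ((3239 - 1071) - 1/(-5 - 22))) = -16401 + (-3468 - (2168 - 1/(-27))) = -16401 + (-3468 - (2168 - 1*(-1/27))) = -16401 + (-3468 - (2168 + 1/27)) = -16401 + (-3468 - 1*58537/27) = -16401 + (-3468 - 58537/27) = -16401 - 152173/27 = -595000/27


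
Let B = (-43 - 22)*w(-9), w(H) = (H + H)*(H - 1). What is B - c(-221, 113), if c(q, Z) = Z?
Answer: -11813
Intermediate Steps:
w(H) = 2*H*(-1 + H) (w(H) = (2*H)*(-1 + H) = 2*H*(-1 + H))
B = -11700 (B = (-43 - 22)*(2*(-9)*(-1 - 9)) = -130*(-9)*(-10) = -65*180 = -11700)
B - c(-221, 113) = -11700 - 1*113 = -11700 - 113 = -11813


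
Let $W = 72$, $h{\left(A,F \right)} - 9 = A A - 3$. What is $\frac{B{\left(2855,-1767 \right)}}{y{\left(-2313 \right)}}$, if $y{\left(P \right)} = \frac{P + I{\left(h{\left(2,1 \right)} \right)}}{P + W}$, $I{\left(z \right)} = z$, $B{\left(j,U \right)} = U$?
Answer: $- \frac{3959847}{2303} \approx -1719.4$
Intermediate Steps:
$h{\left(A,F \right)} = 6 + A^{2}$ ($h{\left(A,F \right)} = 9 + \left(A A - 3\right) = 9 + \left(A^{2} - 3\right) = 9 + \left(-3 + A^{2}\right) = 6 + A^{2}$)
$y{\left(P \right)} = \frac{10 + P}{72 + P}$ ($y{\left(P \right)} = \frac{P + \left(6 + 2^{2}\right)}{P + 72} = \frac{P + \left(6 + 4\right)}{72 + P} = \frac{P + 10}{72 + P} = \frac{10 + P}{72 + P}$)
$\frac{B{\left(2855,-1767 \right)}}{y{\left(-2313 \right)}} = - \frac{1767}{\frac{1}{72 - 2313} \left(10 - 2313\right)} = - \frac{1767}{\frac{1}{-2241} \left(-2303\right)} = - \frac{1767}{\left(- \frac{1}{2241}\right) \left(-2303\right)} = - \frac{1767}{\frac{2303}{2241}} = \left(-1767\right) \frac{2241}{2303} = - \frac{3959847}{2303}$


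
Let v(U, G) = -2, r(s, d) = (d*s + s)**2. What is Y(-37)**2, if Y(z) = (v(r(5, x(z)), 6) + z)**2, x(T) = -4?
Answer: 2313441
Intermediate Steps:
r(s, d) = (s + d*s)**2
Y(z) = (-2 + z)**2
Y(-37)**2 = ((-2 - 37)**2)**2 = ((-39)**2)**2 = 1521**2 = 2313441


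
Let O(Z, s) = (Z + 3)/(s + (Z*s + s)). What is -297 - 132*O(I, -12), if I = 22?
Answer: -6853/24 ≈ -285.54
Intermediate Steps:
O(Z, s) = (3 + Z)/(2*s + Z*s) (O(Z, s) = (3 + Z)/(s + (s + Z*s)) = (3 + Z)/(2*s + Z*s))
-297 - 132*O(I, -12) = -297 - 132*(3 + 22)/((-12)*(2 + 22)) = -297 - (-11)*25/24 = -297 - 132*(-25/288) = -297 + 275/24 = -6853/24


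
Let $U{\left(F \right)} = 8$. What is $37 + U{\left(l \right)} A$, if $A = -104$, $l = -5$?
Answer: $-795$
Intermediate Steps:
$37 + U{\left(l \right)} A = 37 + 8 \left(-104\right) = 37 - 832 = -795$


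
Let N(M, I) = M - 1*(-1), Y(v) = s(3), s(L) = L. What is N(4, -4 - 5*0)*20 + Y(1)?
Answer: 103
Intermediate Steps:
Y(v) = 3
N(M, I) = 1 + M (N(M, I) = M + 1 = 1 + M)
N(4, -4 - 5*0)*20 + Y(1) = (1 + 4)*20 + 3 = 5*20 + 3 = 100 + 3 = 103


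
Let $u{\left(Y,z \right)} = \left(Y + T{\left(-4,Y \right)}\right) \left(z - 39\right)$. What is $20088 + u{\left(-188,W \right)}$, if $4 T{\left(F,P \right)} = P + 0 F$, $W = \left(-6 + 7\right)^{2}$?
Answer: $29018$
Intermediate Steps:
$W = 1$ ($W = 1^{2} = 1$)
$T{\left(F,P \right)} = \frac{P}{4}$ ($T{\left(F,P \right)} = \frac{P + 0 F}{4} = \frac{P + 0}{4} = \frac{P}{4}$)
$u{\left(Y,z \right)} = \frac{5 Y \left(-39 + z\right)}{4}$ ($u{\left(Y,z \right)} = \left(Y + \frac{Y}{4}\right) \left(z - 39\right) = \frac{5 Y}{4} \left(-39 + z\right) = \frac{5 Y \left(-39 + z\right)}{4}$)
$20088 + u{\left(-188,W \right)} = 20088 + \frac{5}{4} \left(-188\right) \left(-39 + 1\right) = 20088 + \frac{5}{4} \left(-188\right) \left(-38\right) = 20088 + 8930 = 29018$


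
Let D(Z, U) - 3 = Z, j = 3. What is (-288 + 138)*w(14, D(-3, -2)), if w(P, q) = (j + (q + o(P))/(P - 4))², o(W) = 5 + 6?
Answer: -5043/2 ≈ -2521.5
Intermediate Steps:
o(W) = 11
D(Z, U) = 3 + Z
w(P, q) = (3 + (11 + q)/(-4 + P))² (w(P, q) = (3 + (q + 11)/(P - 4))² = (3 + (11 + q)/(-4 + P))²)
(-288 + 138)*w(14, D(-3, -2)) = (-288 + 138)*((-1 + (3 - 3) + 3*14)²/(-4 + 14)²) = -150*(-1 + 0 + 42)²/10² = -3*41²/2 = -3*1681/2 = -150*1681/100 = -5043/2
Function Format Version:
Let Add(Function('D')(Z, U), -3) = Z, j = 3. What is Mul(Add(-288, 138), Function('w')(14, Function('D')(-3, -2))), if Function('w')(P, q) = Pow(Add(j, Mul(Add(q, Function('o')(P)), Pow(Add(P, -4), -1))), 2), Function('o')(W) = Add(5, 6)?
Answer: Rational(-5043, 2) ≈ -2521.5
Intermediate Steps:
Function('o')(W) = 11
Function('D')(Z, U) = Add(3, Z)
Function('w')(P, q) = Pow(Add(3, Mul(Pow(Add(-4, P), -1), Add(11, q))), 2) (Function('w')(P, q) = Pow(Add(3, Mul(Add(q, 11), Pow(Add(P, -4), -1))), 2) = Pow(Add(3, Mul(Add(11, q), Pow(Add(-4, P), -1))), 2) = Pow(Add(3, Mul(Pow(Add(-4, P), -1), Add(11, q))), 2))
Mul(Add(-288, 138), Function('w')(14, Function('D')(-3, -2))) = Mul(Add(-288, 138), Mul(Pow(Add(-4, 14), -2), Pow(Add(-1, Add(3, -3), Mul(3, 14)), 2))) = Mul(-150, Mul(Pow(10, -2), Pow(Add(-1, 0, 42), 2))) = Mul(-150, Mul(Rational(1, 100), Pow(41, 2))) = Mul(-150, Mul(Rational(1, 100), 1681)) = Mul(-150, Rational(1681, 100)) = Rational(-5043, 2)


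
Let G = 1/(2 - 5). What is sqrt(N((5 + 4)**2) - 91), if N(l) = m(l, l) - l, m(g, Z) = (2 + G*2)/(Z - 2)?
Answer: 2*I*sqrt(2415030)/237 ≈ 13.114*I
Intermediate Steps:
G = -1/3 (G = 1/(-3) = -1/3 ≈ -0.33333)
m(g, Z) = 4/(3*(-2 + Z)) (m(g, Z) = (2 - 1/3*2)/(Z - 2) = (2 - 2/3)/(-2 + Z) = 4/(3*(-2 + Z)))
N(l) = -l + 4/(3*(-2 + l)) (N(l) = 4/(3*(-2 + l)) - l = -l + 4/(3*(-2 + l)))
sqrt(N((5 + 4)**2) - 91) = sqrt((4/3 - (5 + 4)**2*(-2 + (5 + 4)**2))/(-2 + (5 + 4)**2) - 91) = sqrt((4/3 - 1*9**2*(-2 + 9**2))/(-2 + 9**2) - 91) = sqrt((4/3 - 1*81*(-2 + 81))/(-2 + 81) - 91) = sqrt((4/3 - 1*81*79)/79 - 91) = sqrt((4/3 - 6399)/79 - 91) = sqrt((1/79)*(-19193/3) - 91) = sqrt(-19193/237 - 91) = sqrt(-40760/237) = 2*I*sqrt(2415030)/237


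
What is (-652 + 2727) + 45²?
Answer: 4100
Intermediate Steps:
(-652 + 2727) + 45² = 2075 + 2025 = 4100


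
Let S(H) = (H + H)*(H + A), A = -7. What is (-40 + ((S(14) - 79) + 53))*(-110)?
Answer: -14300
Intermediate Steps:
S(H) = 2*H*(-7 + H) (S(H) = (H + H)*(H - 7) = (2*H)*(-7 + H) = 2*H*(-7 + H))
(-40 + ((S(14) - 79) + 53))*(-110) = (-40 + ((2*14*(-7 + 14) - 79) + 53))*(-110) = (-40 + ((2*14*7 - 79) + 53))*(-110) = (-40 + ((196 - 79) + 53))*(-110) = (-40 + (117 + 53))*(-110) = (-40 + 170)*(-110) = 130*(-110) = -14300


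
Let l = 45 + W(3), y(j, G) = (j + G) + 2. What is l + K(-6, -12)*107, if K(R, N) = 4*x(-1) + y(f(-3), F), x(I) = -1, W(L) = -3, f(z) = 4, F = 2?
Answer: 470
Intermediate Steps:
y(j, G) = 2 + G + j (y(j, G) = (G + j) + 2 = 2 + G + j)
K(R, N) = 4 (K(R, N) = 4*(-1) + (2 + 2 + 4) = -4 + 8 = 4)
l = 42 (l = 45 - 3 = 42)
l + K(-6, -12)*107 = 42 + 4*107 = 42 + 428 = 470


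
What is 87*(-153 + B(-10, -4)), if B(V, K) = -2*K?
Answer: -12615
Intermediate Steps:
87*(-153 + B(-10, -4)) = 87*(-153 - 2*(-4)) = 87*(-153 + 8) = 87*(-145) = -12615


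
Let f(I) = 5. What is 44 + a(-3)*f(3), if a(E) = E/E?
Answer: 49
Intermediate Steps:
a(E) = 1
44 + a(-3)*f(3) = 44 + 1*5 = 44 + 5 = 49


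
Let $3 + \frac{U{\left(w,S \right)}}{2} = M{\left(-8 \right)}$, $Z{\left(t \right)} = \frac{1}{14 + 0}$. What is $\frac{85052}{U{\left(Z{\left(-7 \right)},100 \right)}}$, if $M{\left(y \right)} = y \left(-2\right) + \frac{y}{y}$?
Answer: $\frac{21263}{7} \approx 3037.6$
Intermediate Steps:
$Z{\left(t \right)} = \frac{1}{14}$
$M{\left(y \right)} = 1 - 2 y$ ($M{\left(y \right)} = - 2 y + 1 = 1 - 2 y$)
$U{\left(w,S \right)} = 28$ ($U{\left(w,S \right)} = -6 + 2 \left(1 - -16\right) = -6 + 2 \left(1 + 16\right) = -6 + 2 \cdot 17 = -6 + 34 = 28$)
$\frac{85052}{U{\left(Z{\left(-7 \right)},100 \right)}} = \frac{85052}{28} = 85052 \cdot \frac{1}{28} = \frac{21263}{7}$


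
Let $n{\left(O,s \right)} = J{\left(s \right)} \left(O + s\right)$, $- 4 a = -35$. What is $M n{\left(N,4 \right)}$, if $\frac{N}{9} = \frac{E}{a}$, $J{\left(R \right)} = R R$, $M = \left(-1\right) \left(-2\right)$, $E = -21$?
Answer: $- \frac{2816}{5} \approx -563.2$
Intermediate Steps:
$a = \frac{35}{4}$ ($a = \left(- \frac{1}{4}\right) \left(-35\right) = \frac{35}{4} \approx 8.75$)
$M = 2$
$J{\left(R \right)} = R^{2}$
$N = - \frac{108}{5}$ ($N = 9 \left(- \frac{21}{\frac{35}{4}}\right) = 9 \left(\left(-21\right) \frac{4}{35}\right) = 9 \left(- \frac{12}{5}\right) = - \frac{108}{5} \approx -21.6$)
$n{\left(O,s \right)} = s^{2} \left(O + s\right)$
$M n{\left(N,4 \right)} = 2 \cdot 4^{2} \left(- \frac{108}{5} + 4\right) = 2 \cdot 16 \left(- \frac{88}{5}\right) = 2 \left(- \frac{1408}{5}\right) = - \frac{2816}{5}$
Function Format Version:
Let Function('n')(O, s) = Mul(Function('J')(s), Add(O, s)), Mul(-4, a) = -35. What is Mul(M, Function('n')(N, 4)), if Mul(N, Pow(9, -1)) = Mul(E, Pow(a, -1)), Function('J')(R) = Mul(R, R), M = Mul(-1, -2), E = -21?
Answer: Rational(-2816, 5) ≈ -563.20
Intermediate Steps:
a = Rational(35, 4) (a = Mul(Rational(-1, 4), -35) = Rational(35, 4) ≈ 8.7500)
M = 2
Function('J')(R) = Pow(R, 2)
N = Rational(-108, 5) (N = Mul(9, Mul(-21, Pow(Rational(35, 4), -1))) = Mul(9, Mul(-21, Rational(4, 35))) = Mul(9, Rational(-12, 5)) = Rational(-108, 5) ≈ -21.600)
Function('n')(O, s) = Mul(Pow(s, 2), Add(O, s))
Mul(M, Function('n')(N, 4)) = Mul(2, Mul(Pow(4, 2), Add(Rational(-108, 5), 4))) = Mul(2, Mul(16, Rational(-88, 5))) = Mul(2, Rational(-1408, 5)) = Rational(-2816, 5)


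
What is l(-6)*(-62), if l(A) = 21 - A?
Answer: -1674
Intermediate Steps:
l(-6)*(-62) = (21 - 1*(-6))*(-62) = (21 + 6)*(-62) = 27*(-62) = -1674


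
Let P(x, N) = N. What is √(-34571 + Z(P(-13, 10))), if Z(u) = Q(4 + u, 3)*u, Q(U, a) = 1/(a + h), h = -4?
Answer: I*√34581 ≈ 185.96*I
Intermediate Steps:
Q(U, a) = 1/(-4 + a) (Q(U, a) = 1/(a - 4) = 1/(-4 + a))
Z(u) = -u (Z(u) = u/(-4 + 3) = u/(-1) = -u)
√(-34571 + Z(P(-13, 10))) = √(-34571 - 1*10) = √(-34571 - 10) = √(-34581) = I*√34581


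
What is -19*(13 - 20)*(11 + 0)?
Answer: 1463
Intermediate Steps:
-19*(13 - 20)*(11 + 0) = -(-133)*11 = -19*(-77) = 1463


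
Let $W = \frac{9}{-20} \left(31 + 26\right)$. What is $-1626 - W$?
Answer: $- \frac{32007}{20} \approx -1600.3$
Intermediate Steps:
$W = - \frac{513}{20}$ ($W = 9 \left(- \frac{1}{20}\right) 57 = \left(- \frac{9}{20}\right) 57 = - \frac{513}{20} \approx -25.65$)
$-1626 - W = -1626 - - \frac{513}{20} = -1626 + \frac{513}{20} = - \frac{32007}{20}$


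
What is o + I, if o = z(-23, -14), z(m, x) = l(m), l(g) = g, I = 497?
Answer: 474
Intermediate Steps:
z(m, x) = m
o = -23
o + I = -23 + 497 = 474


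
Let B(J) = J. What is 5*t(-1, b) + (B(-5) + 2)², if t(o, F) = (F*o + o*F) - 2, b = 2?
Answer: -21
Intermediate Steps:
t(o, F) = -2 + 2*F*o (t(o, F) = (F*o + F*o) - 2 = 2*F*o - 2 = -2 + 2*F*o)
5*t(-1, b) + (B(-5) + 2)² = 5*(-2 + 2*2*(-1)) + (-5 + 2)² = 5*(-2 - 4) + (-3)² = 5*(-6) + 9 = -30 + 9 = -21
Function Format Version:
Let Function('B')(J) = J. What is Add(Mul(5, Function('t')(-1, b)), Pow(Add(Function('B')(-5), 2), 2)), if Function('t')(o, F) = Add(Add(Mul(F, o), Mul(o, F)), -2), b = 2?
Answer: -21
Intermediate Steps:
Function('t')(o, F) = Add(-2, Mul(2, F, o)) (Function('t')(o, F) = Add(Add(Mul(F, o), Mul(F, o)), -2) = Add(Mul(2, F, o), -2) = Add(-2, Mul(2, F, o)))
Add(Mul(5, Function('t')(-1, b)), Pow(Add(Function('B')(-5), 2), 2)) = Add(Mul(5, Add(-2, Mul(2, 2, -1))), Pow(Add(-5, 2), 2)) = Add(Mul(5, Add(-2, -4)), Pow(-3, 2)) = Add(Mul(5, -6), 9) = Add(-30, 9) = -21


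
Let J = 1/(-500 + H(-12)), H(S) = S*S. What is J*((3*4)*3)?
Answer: -9/89 ≈ -0.10112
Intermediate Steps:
H(S) = S²
J = -1/356 (J = 1/(-500 + (-12)²) = 1/(-500 + 144) = 1/(-356) = -1/356 ≈ -0.0028090)
J*((3*4)*3) = -3*4*3/356 = -3*3/89 = -1/356*36 = -9/89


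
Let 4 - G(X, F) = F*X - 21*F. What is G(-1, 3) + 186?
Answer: 256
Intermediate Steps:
G(X, F) = 4 + 21*F - F*X (G(X, F) = 4 - (F*X - 21*F) = 4 - (-21*F + F*X) = 4 + (21*F - F*X) = 4 + 21*F - F*X)
G(-1, 3) + 186 = (4 + 21*3 - 1*3*(-1)) + 186 = (4 + 63 + 3) + 186 = 70 + 186 = 256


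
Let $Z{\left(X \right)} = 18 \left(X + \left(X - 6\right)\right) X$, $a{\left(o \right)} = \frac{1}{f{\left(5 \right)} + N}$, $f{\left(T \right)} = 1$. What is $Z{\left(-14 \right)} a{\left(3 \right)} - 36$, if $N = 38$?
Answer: $\frac{2388}{13} \approx 183.69$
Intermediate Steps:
$a{\left(o \right)} = \frac{1}{39}$ ($a{\left(o \right)} = \frac{1}{1 + 38} = \frac{1}{39}$)
$Z{\left(X \right)} = X \left(-108 + 36 X\right)$ ($Z{\left(X \right)} = 18 \left(X + \left(X - 6\right)\right) X = 18 \left(X + \left(-6 + X\right)\right) X = 18 \left(-6 + 2 X\right) X = \left(-108 + 36 X\right) X = X \left(-108 + 36 X\right)$)
$Z{\left(-14 \right)} a{\left(3 \right)} - 36 = 36 \left(-14\right) \left(-3 - 14\right) \frac{1}{39} - 36 = 36 \left(-14\right) \left(-17\right) \frac{1}{39} - 36 = 8568 \cdot \frac{1}{39} - 36 = \frac{2856}{13} - 36 = \frac{2388}{13}$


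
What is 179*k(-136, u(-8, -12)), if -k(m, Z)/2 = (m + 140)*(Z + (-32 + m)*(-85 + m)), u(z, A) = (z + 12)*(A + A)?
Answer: -53029824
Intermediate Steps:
u(z, A) = 2*A*(12 + z) (u(z, A) = (12 + z)*(2*A) = 2*A*(12 + z))
k(m, Z) = -2*(140 + m)*(Z + (-85 + m)*(-32 + m)) (k(m, Z) = -2*(m + 140)*(Z + (-32 + m)*(-85 + m)) = -2*(140 + m)*(Z + (-85 + m)*(-32 + m)))
179*k(-136, u(-8, -12)) = 179*(-761600 - 560*(-12)*(12 - 8) - 46*(-136)² - 2*(-136)³ + 27320*(-136) - 2*2*(-12)*(12 - 8)*(-136)) = 179*(-761600 - 560*(-12)*4 - 46*18496 - 2*(-2515456) - 3715520 - 2*2*(-12)*4*(-136)) = 179*(-761600 - 280*(-96) - 850816 + 5030912 - 3715520 - 2*(-96)*(-136)) = 179*(-761600 + 26880 - 850816 + 5030912 - 3715520 - 26112) = 179*(-296256) = -53029824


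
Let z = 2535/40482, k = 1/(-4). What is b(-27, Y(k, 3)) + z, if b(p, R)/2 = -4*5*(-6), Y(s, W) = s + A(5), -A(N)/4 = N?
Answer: 249185/1038 ≈ 240.06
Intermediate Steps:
k = -¼ (k = 1*(-¼) = -¼ ≈ -0.25000)
z = 65/1038 (z = 2535*(1/40482) = 65/1038 ≈ 0.062620)
A(N) = -4*N
Y(s, W) = -20 + s (Y(s, W) = s - 4*5 = s - 20 = -20 + s)
b(p, R) = 240 (b(p, R) = 2*(-4*5*(-6)) = 2*(-20*(-6)) = 2*120 = 240)
b(-27, Y(k, 3)) + z = 240 + 65/1038 = 249185/1038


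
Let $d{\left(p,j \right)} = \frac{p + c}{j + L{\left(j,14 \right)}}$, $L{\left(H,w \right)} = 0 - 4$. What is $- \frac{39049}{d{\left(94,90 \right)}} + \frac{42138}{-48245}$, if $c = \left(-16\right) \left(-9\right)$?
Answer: $- \frac{4765501861}{337715} \approx -14111.0$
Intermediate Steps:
$L{\left(H,w \right)} = -4$ ($L{\left(H,w \right)} = 0 - 4 = -4$)
$c = 144$
$d{\left(p,j \right)} = \frac{144 + p}{-4 + j}$ ($d{\left(p,j \right)} = \frac{p + 144}{j - 4} = \frac{144 + p}{-4 + j}$)
$- \frac{39049}{d{\left(94,90 \right)}} + \frac{42138}{-48245} = - \frac{39049}{\frac{1}{-4 + 90} \left(144 + 94\right)} + \frac{42138}{-48245} = - \frac{39049}{\frac{1}{86} \cdot 238} + 42138 \left(- \frac{1}{48245}\right) = - \frac{39049}{\frac{1}{86} \cdot 238} - \frac{42138}{48245} = - \frac{39049}{\frac{119}{43}} - \frac{42138}{48245} = \left(-39049\right) \frac{43}{119} - \frac{42138}{48245} = - \frac{98771}{7} - \frac{42138}{48245} = - \frac{4765501861}{337715}$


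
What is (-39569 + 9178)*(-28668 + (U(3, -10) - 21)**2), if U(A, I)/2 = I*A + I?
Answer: 561230597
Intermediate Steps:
U(A, I) = 2*I + 2*A*I (U(A, I) = 2*(I*A + I) = 2*(A*I + I) = 2*(I + A*I) = 2*I + 2*A*I)
(-39569 + 9178)*(-28668 + (U(3, -10) - 21)**2) = (-39569 + 9178)*(-28668 + (2*(-10)*(1 + 3) - 21)**2) = -30391*(-28668 + (2*(-10)*4 - 21)**2) = -30391*(-28668 + (-80 - 21)**2) = -30391*(-28668 + (-101)**2) = -30391*(-28668 + 10201) = -30391*(-18467) = 561230597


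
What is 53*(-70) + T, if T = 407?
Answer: -3303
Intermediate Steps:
53*(-70) + T = 53*(-70) + 407 = -3710 + 407 = -3303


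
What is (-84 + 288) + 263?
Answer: 467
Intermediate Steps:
(-84 + 288) + 263 = 204 + 263 = 467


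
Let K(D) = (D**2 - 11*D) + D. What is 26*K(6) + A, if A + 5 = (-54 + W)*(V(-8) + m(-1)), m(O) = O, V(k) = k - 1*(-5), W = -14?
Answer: -357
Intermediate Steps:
V(k) = 5 + k (V(k) = k + 5 = 5 + k)
K(D) = D**2 - 10*D
A = 267 (A = -5 + (-54 - 14)*((5 - 8) - 1) = -5 - 68*(-3 - 1) = -5 - 68*(-4) = -5 + 272 = 267)
26*K(6) + A = 26*(6*(-10 + 6)) + 267 = 26*(6*(-4)) + 267 = 26*(-24) + 267 = -624 + 267 = -357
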